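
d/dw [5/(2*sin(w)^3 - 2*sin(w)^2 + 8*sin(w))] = 5*(-3*cos(w) + 2/tan(w) - 4*cos(w)/sin(w)^2)/(2*(sin(w)^2 - sin(w) + 4)^2)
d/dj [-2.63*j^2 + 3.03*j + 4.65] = 3.03 - 5.26*j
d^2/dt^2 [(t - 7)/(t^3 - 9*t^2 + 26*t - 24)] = 2*((t - 7)*(3*t^2 - 18*t + 26)^2 + (-3*t^2 + 18*t - 3*(t - 7)*(t - 3) - 26)*(t^3 - 9*t^2 + 26*t - 24))/(t^3 - 9*t^2 + 26*t - 24)^3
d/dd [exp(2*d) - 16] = 2*exp(2*d)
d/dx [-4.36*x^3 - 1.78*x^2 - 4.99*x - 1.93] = -13.08*x^2 - 3.56*x - 4.99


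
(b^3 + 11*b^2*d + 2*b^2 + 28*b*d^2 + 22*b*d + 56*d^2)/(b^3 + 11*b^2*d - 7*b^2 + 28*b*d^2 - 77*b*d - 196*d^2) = (b + 2)/(b - 7)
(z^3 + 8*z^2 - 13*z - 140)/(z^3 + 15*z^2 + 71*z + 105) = (z - 4)/(z + 3)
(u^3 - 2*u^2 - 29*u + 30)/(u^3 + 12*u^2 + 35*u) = (u^2 - 7*u + 6)/(u*(u + 7))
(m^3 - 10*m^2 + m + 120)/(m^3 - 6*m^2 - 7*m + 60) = (m - 8)/(m - 4)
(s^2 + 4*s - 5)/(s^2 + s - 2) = (s + 5)/(s + 2)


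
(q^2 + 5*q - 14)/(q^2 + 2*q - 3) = (q^2 + 5*q - 14)/(q^2 + 2*q - 3)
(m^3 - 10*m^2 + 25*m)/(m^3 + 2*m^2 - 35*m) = (m - 5)/(m + 7)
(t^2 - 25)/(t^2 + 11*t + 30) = (t - 5)/(t + 6)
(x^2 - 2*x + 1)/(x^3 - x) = (x - 1)/(x*(x + 1))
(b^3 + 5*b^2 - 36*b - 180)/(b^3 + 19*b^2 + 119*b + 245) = (b^2 - 36)/(b^2 + 14*b + 49)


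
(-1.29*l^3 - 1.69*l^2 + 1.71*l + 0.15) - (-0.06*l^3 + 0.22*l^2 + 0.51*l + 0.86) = -1.23*l^3 - 1.91*l^2 + 1.2*l - 0.71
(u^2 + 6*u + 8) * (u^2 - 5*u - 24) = u^4 + u^3 - 46*u^2 - 184*u - 192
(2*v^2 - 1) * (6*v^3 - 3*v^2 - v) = 12*v^5 - 6*v^4 - 8*v^3 + 3*v^2 + v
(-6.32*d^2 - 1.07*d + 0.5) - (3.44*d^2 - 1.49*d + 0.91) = -9.76*d^2 + 0.42*d - 0.41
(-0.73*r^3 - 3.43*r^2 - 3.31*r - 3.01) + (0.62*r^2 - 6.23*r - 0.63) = -0.73*r^3 - 2.81*r^2 - 9.54*r - 3.64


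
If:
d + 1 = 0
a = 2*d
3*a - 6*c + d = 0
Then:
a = -2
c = -7/6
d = -1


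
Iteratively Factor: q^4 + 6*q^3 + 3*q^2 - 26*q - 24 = (q + 3)*(q^3 + 3*q^2 - 6*q - 8) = (q + 1)*(q + 3)*(q^2 + 2*q - 8) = (q + 1)*(q + 3)*(q + 4)*(q - 2)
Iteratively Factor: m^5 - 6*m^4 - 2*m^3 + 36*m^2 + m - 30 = (m - 1)*(m^4 - 5*m^3 - 7*m^2 + 29*m + 30) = (m - 5)*(m - 1)*(m^3 - 7*m - 6) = (m - 5)*(m - 3)*(m - 1)*(m^2 + 3*m + 2) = (m - 5)*(m - 3)*(m - 1)*(m + 2)*(m + 1)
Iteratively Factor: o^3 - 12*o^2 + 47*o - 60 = (o - 4)*(o^2 - 8*o + 15) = (o - 5)*(o - 4)*(o - 3)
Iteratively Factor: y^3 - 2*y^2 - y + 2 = (y + 1)*(y^2 - 3*y + 2) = (y - 2)*(y + 1)*(y - 1)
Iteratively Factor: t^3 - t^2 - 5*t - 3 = (t - 3)*(t^2 + 2*t + 1) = (t - 3)*(t + 1)*(t + 1)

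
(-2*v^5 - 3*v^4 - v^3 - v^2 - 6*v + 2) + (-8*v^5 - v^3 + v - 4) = -10*v^5 - 3*v^4 - 2*v^3 - v^2 - 5*v - 2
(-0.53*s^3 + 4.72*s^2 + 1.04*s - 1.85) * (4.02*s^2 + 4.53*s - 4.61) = -2.1306*s^5 + 16.5735*s^4 + 28.0057*s^3 - 24.485*s^2 - 13.1749*s + 8.5285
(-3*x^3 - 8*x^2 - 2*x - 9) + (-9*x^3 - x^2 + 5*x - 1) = -12*x^3 - 9*x^2 + 3*x - 10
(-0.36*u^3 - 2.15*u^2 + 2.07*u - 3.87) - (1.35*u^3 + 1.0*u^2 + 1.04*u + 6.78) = -1.71*u^3 - 3.15*u^2 + 1.03*u - 10.65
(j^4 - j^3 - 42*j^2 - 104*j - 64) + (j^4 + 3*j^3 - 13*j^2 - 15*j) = 2*j^4 + 2*j^3 - 55*j^2 - 119*j - 64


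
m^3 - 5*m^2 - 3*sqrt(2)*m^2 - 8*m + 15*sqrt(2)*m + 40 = (m - 5)*(m - 4*sqrt(2))*(m + sqrt(2))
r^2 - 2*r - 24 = (r - 6)*(r + 4)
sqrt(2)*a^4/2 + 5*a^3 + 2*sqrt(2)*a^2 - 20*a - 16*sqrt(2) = (a - 2)*(a + sqrt(2))*(a + 4*sqrt(2))*(sqrt(2)*a/2 + sqrt(2))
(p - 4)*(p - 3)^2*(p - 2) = p^4 - 12*p^3 + 53*p^2 - 102*p + 72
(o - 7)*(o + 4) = o^2 - 3*o - 28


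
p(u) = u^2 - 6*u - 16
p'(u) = 2*u - 6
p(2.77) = -24.95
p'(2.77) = -0.46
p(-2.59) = 6.25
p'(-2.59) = -11.18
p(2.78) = -24.95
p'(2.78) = -0.44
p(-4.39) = 29.61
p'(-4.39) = -14.78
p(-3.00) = 11.00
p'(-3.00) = -12.00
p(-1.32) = -6.34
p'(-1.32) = -8.64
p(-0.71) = -11.24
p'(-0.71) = -7.42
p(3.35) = -24.88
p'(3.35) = 0.70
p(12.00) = 56.00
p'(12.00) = 18.00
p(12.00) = 56.00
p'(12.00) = 18.00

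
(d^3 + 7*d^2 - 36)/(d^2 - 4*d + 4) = (d^2 + 9*d + 18)/(d - 2)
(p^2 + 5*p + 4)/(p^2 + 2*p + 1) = (p + 4)/(p + 1)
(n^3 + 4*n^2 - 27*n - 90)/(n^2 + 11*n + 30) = (n^2 - 2*n - 15)/(n + 5)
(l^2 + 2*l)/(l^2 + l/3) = 3*(l + 2)/(3*l + 1)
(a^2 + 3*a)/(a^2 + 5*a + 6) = a/(a + 2)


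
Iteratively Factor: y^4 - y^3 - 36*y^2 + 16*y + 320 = (y + 4)*(y^3 - 5*y^2 - 16*y + 80) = (y + 4)^2*(y^2 - 9*y + 20) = (y - 5)*(y + 4)^2*(y - 4)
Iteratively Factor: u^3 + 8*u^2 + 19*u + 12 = (u + 4)*(u^2 + 4*u + 3) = (u + 1)*(u + 4)*(u + 3)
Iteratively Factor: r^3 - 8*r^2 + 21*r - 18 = (r - 2)*(r^2 - 6*r + 9) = (r - 3)*(r - 2)*(r - 3)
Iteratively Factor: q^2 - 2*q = (q - 2)*(q)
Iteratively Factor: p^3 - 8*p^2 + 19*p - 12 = (p - 4)*(p^2 - 4*p + 3) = (p - 4)*(p - 1)*(p - 3)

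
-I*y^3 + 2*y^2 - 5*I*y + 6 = (y - 2*I)*(y + 3*I)*(-I*y + 1)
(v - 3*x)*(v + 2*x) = v^2 - v*x - 6*x^2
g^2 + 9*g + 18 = (g + 3)*(g + 6)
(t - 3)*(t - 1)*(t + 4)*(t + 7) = t^4 + 7*t^3 - 13*t^2 - 79*t + 84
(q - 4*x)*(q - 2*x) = q^2 - 6*q*x + 8*x^2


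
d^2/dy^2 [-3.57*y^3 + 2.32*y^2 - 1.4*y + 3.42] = 4.64 - 21.42*y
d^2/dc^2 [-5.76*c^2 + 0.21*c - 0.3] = -11.5200000000000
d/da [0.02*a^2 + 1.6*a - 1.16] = 0.04*a + 1.6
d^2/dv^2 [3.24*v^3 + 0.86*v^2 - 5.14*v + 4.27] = 19.44*v + 1.72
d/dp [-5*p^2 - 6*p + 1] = -10*p - 6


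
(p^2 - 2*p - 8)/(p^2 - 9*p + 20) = (p + 2)/(p - 5)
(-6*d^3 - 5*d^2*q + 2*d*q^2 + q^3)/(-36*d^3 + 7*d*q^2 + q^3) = (d + q)/(6*d + q)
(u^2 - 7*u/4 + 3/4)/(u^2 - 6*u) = (4*u^2 - 7*u + 3)/(4*u*(u - 6))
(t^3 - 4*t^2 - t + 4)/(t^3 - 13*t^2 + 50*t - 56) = (t^2 - 1)/(t^2 - 9*t + 14)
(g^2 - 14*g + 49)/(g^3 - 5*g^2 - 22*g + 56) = (g - 7)/(g^2 + 2*g - 8)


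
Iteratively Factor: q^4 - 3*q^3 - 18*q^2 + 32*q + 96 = (q + 3)*(q^3 - 6*q^2 + 32) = (q - 4)*(q + 3)*(q^2 - 2*q - 8) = (q - 4)^2*(q + 3)*(q + 2)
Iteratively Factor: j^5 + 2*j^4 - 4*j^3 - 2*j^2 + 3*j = (j + 1)*(j^4 + j^3 - 5*j^2 + 3*j) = (j - 1)*(j + 1)*(j^3 + 2*j^2 - 3*j) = (j - 1)^2*(j + 1)*(j^2 + 3*j) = j*(j - 1)^2*(j + 1)*(j + 3)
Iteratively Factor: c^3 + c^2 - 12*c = (c + 4)*(c^2 - 3*c) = c*(c + 4)*(c - 3)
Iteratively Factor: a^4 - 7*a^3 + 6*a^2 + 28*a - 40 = (a - 2)*(a^3 - 5*a^2 - 4*a + 20) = (a - 2)^2*(a^2 - 3*a - 10) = (a - 5)*(a - 2)^2*(a + 2)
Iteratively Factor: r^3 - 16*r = (r)*(r^2 - 16) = r*(r - 4)*(r + 4)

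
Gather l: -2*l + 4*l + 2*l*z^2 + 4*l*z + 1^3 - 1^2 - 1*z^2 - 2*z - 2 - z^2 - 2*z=l*(2*z^2 + 4*z + 2) - 2*z^2 - 4*z - 2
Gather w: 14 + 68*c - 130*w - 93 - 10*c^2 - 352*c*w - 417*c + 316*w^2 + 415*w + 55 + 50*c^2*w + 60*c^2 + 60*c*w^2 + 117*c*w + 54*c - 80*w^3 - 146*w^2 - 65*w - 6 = 50*c^2 - 295*c - 80*w^3 + w^2*(60*c + 170) + w*(50*c^2 - 235*c + 220) - 30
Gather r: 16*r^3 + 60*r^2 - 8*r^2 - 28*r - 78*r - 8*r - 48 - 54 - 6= 16*r^3 + 52*r^2 - 114*r - 108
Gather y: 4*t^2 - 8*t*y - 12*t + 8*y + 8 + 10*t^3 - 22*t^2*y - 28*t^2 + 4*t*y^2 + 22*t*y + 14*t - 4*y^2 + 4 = 10*t^3 - 24*t^2 + 2*t + y^2*(4*t - 4) + y*(-22*t^2 + 14*t + 8) + 12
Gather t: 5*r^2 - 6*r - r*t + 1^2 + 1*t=5*r^2 - 6*r + t*(1 - r) + 1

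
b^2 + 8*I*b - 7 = (b + I)*(b + 7*I)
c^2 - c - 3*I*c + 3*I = (c - 1)*(c - 3*I)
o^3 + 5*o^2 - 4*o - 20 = (o - 2)*(o + 2)*(o + 5)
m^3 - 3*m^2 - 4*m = m*(m - 4)*(m + 1)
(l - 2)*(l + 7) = l^2 + 5*l - 14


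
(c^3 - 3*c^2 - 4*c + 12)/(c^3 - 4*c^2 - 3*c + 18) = (c - 2)/(c - 3)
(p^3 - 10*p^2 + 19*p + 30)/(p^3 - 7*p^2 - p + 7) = (p^2 - 11*p + 30)/(p^2 - 8*p + 7)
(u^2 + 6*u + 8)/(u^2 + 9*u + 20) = (u + 2)/(u + 5)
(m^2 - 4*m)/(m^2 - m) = (m - 4)/(m - 1)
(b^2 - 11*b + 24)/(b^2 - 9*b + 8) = (b - 3)/(b - 1)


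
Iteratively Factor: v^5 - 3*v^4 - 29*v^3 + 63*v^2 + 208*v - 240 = (v + 4)*(v^4 - 7*v^3 - v^2 + 67*v - 60) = (v - 5)*(v + 4)*(v^3 - 2*v^2 - 11*v + 12) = (v - 5)*(v - 1)*(v + 4)*(v^2 - v - 12) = (v - 5)*(v - 1)*(v + 3)*(v + 4)*(v - 4)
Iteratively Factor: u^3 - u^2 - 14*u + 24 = (u - 3)*(u^2 + 2*u - 8) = (u - 3)*(u - 2)*(u + 4)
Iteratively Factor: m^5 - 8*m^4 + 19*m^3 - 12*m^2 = (m)*(m^4 - 8*m^3 + 19*m^2 - 12*m) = m*(m - 4)*(m^3 - 4*m^2 + 3*m) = m*(m - 4)*(m - 3)*(m^2 - m) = m^2*(m - 4)*(m - 3)*(m - 1)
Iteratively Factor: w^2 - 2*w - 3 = (w + 1)*(w - 3)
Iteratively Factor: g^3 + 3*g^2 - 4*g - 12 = (g + 2)*(g^2 + g - 6) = (g - 2)*(g + 2)*(g + 3)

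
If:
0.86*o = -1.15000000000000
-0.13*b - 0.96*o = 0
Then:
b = 9.87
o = -1.34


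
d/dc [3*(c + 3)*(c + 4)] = 6*c + 21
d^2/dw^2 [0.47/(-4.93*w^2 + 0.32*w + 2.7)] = (-22.846606*w^2 + 1.482944*w + 0.47*(9.86*w - 0.32)*(19.72*w - 0.64) + 12.51234)/(-4.93*w^2 + 0.32*w + 2.7)^3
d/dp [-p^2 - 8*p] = -2*p - 8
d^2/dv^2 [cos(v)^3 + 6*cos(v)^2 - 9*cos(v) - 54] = 33*cos(v)/4 - 12*cos(2*v) - 9*cos(3*v)/4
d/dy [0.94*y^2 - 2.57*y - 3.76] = 1.88*y - 2.57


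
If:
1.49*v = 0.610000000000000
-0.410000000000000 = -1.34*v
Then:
No Solution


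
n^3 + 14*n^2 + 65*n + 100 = (n + 4)*(n + 5)^2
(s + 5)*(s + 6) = s^2 + 11*s + 30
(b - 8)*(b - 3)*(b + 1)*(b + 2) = b^4 - 8*b^3 - 7*b^2 + 50*b + 48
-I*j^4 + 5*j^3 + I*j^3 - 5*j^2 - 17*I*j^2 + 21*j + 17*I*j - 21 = (j - 3*I)*(j + I)*(j + 7*I)*(-I*j + I)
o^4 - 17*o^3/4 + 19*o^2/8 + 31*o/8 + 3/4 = (o - 3)*(o - 2)*(o + 1/4)*(o + 1/2)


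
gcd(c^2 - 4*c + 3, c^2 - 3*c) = c - 3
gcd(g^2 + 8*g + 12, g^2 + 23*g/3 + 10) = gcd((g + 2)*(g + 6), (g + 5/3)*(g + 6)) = g + 6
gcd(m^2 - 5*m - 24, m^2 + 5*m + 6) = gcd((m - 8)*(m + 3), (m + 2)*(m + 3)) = m + 3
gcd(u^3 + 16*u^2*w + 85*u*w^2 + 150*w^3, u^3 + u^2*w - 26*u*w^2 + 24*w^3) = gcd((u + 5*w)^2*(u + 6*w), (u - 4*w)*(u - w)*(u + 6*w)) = u + 6*w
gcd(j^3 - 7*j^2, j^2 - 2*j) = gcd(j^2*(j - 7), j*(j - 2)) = j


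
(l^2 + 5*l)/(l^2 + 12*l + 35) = l/(l + 7)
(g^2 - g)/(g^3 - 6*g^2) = (g - 1)/(g*(g - 6))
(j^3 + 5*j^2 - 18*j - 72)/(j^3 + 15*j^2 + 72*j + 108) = (j - 4)/(j + 6)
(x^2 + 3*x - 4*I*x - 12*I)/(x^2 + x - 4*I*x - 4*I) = (x + 3)/(x + 1)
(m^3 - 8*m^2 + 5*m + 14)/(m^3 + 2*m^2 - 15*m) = (m^3 - 8*m^2 + 5*m + 14)/(m*(m^2 + 2*m - 15))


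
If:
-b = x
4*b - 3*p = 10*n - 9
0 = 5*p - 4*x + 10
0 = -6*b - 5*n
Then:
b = -75/92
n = 45/46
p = -31/23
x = 75/92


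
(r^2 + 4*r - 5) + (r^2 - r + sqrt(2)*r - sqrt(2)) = 2*r^2 + sqrt(2)*r + 3*r - 5 - sqrt(2)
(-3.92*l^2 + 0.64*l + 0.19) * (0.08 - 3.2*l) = 12.544*l^3 - 2.3616*l^2 - 0.5568*l + 0.0152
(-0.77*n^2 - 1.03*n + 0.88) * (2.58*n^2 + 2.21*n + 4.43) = -1.9866*n^4 - 4.3591*n^3 - 3.417*n^2 - 2.6181*n + 3.8984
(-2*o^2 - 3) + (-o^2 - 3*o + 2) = -3*o^2 - 3*o - 1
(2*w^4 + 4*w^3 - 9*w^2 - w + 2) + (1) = 2*w^4 + 4*w^3 - 9*w^2 - w + 3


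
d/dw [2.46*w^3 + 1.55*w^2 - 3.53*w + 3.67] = 7.38*w^2 + 3.1*w - 3.53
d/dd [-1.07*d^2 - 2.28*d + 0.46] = -2.14*d - 2.28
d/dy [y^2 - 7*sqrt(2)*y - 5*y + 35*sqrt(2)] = 2*y - 7*sqrt(2) - 5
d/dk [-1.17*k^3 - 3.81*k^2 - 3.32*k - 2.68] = -3.51*k^2 - 7.62*k - 3.32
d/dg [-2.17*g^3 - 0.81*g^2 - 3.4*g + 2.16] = -6.51*g^2 - 1.62*g - 3.4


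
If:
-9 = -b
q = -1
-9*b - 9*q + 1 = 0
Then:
No Solution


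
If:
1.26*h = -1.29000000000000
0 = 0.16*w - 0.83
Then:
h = -1.02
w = 5.19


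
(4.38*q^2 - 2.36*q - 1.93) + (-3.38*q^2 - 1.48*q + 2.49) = 1.0*q^2 - 3.84*q + 0.56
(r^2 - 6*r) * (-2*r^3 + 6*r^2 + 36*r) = -2*r^5 + 18*r^4 - 216*r^2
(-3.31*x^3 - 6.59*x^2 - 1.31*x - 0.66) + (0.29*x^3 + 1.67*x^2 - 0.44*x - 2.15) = -3.02*x^3 - 4.92*x^2 - 1.75*x - 2.81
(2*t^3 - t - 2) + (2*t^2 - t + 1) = 2*t^3 + 2*t^2 - 2*t - 1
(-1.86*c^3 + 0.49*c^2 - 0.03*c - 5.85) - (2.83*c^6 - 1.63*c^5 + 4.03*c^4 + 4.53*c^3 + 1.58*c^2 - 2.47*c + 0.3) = -2.83*c^6 + 1.63*c^5 - 4.03*c^4 - 6.39*c^3 - 1.09*c^2 + 2.44*c - 6.15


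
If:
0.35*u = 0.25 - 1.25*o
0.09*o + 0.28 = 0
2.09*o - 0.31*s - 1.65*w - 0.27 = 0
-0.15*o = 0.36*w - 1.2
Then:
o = -3.11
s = -46.49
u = 11.83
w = 4.63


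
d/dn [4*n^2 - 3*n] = 8*n - 3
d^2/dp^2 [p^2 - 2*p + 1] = 2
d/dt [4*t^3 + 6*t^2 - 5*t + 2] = 12*t^2 + 12*t - 5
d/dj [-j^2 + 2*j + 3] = 2 - 2*j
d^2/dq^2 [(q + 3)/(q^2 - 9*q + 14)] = 2*(3*(2 - q)*(q^2 - 9*q + 14) + (q + 3)*(2*q - 9)^2)/(q^2 - 9*q + 14)^3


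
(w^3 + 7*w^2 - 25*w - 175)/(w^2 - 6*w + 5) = (w^2 + 12*w + 35)/(w - 1)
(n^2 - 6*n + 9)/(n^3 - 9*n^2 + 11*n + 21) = (n - 3)/(n^2 - 6*n - 7)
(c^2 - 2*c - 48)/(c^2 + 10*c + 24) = (c - 8)/(c + 4)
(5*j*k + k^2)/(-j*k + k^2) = (-5*j - k)/(j - k)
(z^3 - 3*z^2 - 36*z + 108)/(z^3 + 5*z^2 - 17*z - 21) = (z^2 - 36)/(z^2 + 8*z + 7)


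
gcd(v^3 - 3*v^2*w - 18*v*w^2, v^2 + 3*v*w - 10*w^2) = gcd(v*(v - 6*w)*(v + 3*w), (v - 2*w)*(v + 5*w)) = 1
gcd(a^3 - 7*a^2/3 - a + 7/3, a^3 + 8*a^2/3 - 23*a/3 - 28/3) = a^2 - 4*a/3 - 7/3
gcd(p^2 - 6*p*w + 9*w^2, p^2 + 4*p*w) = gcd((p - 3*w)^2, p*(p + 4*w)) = 1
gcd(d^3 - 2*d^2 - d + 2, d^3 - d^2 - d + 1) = d^2 - 1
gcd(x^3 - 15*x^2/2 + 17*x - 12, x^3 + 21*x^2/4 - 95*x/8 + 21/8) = x - 3/2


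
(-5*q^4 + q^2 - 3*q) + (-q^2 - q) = -5*q^4 - 4*q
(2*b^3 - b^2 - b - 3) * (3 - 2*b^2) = -4*b^5 + 2*b^4 + 8*b^3 + 3*b^2 - 3*b - 9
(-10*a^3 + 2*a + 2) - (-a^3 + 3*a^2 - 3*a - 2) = -9*a^3 - 3*a^2 + 5*a + 4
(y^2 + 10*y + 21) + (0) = y^2 + 10*y + 21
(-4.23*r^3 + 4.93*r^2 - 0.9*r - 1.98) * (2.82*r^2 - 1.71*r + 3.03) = -11.9286*r^5 + 21.1359*r^4 - 23.7852*r^3 + 10.8933*r^2 + 0.6588*r - 5.9994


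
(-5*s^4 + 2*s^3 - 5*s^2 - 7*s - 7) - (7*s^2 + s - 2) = -5*s^4 + 2*s^3 - 12*s^2 - 8*s - 5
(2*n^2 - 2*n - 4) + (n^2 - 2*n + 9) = 3*n^2 - 4*n + 5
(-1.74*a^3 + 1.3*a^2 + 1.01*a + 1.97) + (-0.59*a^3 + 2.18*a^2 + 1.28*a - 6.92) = -2.33*a^3 + 3.48*a^2 + 2.29*a - 4.95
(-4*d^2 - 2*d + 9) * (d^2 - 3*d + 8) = -4*d^4 + 10*d^3 - 17*d^2 - 43*d + 72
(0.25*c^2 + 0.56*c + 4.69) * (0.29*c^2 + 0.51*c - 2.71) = 0.0725*c^4 + 0.2899*c^3 + 0.9682*c^2 + 0.8743*c - 12.7099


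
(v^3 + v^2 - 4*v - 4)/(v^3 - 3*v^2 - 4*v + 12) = (v + 1)/(v - 3)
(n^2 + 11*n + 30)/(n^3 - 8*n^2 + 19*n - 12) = (n^2 + 11*n + 30)/(n^3 - 8*n^2 + 19*n - 12)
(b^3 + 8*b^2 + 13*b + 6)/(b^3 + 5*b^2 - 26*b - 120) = (b^2 + 2*b + 1)/(b^2 - b - 20)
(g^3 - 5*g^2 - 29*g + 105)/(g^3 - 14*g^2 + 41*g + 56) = (g^2 + 2*g - 15)/(g^2 - 7*g - 8)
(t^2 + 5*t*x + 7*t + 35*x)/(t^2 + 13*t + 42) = (t + 5*x)/(t + 6)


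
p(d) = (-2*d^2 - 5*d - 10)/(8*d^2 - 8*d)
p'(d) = (8 - 16*d)*(-2*d^2 - 5*d - 10)/(8*d^2 - 8*d)^2 + (-4*d - 5)/(8*d^2 - 8*d)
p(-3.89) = -0.14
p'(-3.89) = 0.01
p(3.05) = -0.88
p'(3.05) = 0.37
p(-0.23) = -3.96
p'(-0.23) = -22.22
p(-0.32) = -2.55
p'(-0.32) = -10.99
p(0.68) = 8.23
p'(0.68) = 18.05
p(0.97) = 71.87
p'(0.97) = 2359.78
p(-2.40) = -0.15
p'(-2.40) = -0.03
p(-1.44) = -0.25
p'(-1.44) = -0.25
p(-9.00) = -0.18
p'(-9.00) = 0.01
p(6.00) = -0.47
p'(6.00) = 0.05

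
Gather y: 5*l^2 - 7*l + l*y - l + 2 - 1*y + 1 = 5*l^2 - 8*l + y*(l - 1) + 3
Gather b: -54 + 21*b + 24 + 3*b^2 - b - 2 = 3*b^2 + 20*b - 32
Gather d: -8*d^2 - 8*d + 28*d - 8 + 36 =-8*d^2 + 20*d + 28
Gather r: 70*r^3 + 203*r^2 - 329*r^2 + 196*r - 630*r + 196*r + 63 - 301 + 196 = 70*r^3 - 126*r^2 - 238*r - 42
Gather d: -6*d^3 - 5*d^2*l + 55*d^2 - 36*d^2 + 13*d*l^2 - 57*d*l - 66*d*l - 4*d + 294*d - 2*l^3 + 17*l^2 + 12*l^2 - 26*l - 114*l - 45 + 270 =-6*d^3 + d^2*(19 - 5*l) + d*(13*l^2 - 123*l + 290) - 2*l^3 + 29*l^2 - 140*l + 225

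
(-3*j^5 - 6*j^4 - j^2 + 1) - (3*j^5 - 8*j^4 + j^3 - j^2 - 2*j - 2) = -6*j^5 + 2*j^4 - j^3 + 2*j + 3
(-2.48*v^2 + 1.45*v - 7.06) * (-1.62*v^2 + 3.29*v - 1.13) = 4.0176*v^4 - 10.5082*v^3 + 19.0101*v^2 - 24.8659*v + 7.9778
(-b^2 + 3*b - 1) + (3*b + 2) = -b^2 + 6*b + 1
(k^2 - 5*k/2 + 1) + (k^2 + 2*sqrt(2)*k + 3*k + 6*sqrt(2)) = 2*k^2 + k/2 + 2*sqrt(2)*k + 1 + 6*sqrt(2)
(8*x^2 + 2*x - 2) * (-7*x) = -56*x^3 - 14*x^2 + 14*x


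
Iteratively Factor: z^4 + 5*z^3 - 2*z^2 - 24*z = (z)*(z^3 + 5*z^2 - 2*z - 24) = z*(z + 4)*(z^2 + z - 6) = z*(z - 2)*(z + 4)*(z + 3)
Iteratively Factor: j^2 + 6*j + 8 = (j + 4)*(j + 2)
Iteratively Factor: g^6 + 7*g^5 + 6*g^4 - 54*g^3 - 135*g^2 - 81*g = (g)*(g^5 + 7*g^4 + 6*g^3 - 54*g^2 - 135*g - 81) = g*(g + 3)*(g^4 + 4*g^3 - 6*g^2 - 36*g - 27) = g*(g + 3)^2*(g^3 + g^2 - 9*g - 9) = g*(g + 3)^3*(g^2 - 2*g - 3) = g*(g - 3)*(g + 3)^3*(g + 1)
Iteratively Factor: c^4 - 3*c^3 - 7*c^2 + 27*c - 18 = (c + 3)*(c^3 - 6*c^2 + 11*c - 6) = (c - 3)*(c + 3)*(c^2 - 3*c + 2) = (c - 3)*(c - 2)*(c + 3)*(c - 1)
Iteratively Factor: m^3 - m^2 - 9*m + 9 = (m + 3)*(m^2 - 4*m + 3) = (m - 1)*(m + 3)*(m - 3)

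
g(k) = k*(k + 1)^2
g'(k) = k*(2*k + 2) + (k + 1)^2 = (k + 1)*(3*k + 1)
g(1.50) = 9.38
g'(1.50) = 13.75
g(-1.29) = -0.11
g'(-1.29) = 0.83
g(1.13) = 5.13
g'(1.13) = 9.35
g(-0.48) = -0.13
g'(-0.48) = -0.23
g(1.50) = 9.38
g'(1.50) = 13.75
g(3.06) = 50.44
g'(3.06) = 41.33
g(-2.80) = -9.07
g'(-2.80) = 13.32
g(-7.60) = -331.06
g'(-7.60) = 143.88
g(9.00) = 900.00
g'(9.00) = 280.00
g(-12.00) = -1452.00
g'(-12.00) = 385.00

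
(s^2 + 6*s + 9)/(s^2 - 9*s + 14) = (s^2 + 6*s + 9)/(s^2 - 9*s + 14)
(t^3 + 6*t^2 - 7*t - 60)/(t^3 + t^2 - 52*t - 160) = (t - 3)/(t - 8)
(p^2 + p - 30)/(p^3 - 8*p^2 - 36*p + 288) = (p - 5)/(p^2 - 14*p + 48)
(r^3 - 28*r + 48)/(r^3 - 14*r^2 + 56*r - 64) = (r + 6)/(r - 8)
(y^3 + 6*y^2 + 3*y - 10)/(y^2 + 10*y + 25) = (y^2 + y - 2)/(y + 5)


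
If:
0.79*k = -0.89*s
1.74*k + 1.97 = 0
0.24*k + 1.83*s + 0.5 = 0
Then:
No Solution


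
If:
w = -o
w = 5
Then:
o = -5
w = 5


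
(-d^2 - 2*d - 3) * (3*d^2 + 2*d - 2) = -3*d^4 - 8*d^3 - 11*d^2 - 2*d + 6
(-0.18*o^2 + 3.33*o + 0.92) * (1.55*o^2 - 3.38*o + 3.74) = -0.279*o^4 + 5.7699*o^3 - 10.5026*o^2 + 9.3446*o + 3.4408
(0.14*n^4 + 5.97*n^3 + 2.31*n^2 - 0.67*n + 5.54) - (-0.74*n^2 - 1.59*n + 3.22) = 0.14*n^4 + 5.97*n^3 + 3.05*n^2 + 0.92*n + 2.32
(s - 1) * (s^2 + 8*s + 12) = s^3 + 7*s^2 + 4*s - 12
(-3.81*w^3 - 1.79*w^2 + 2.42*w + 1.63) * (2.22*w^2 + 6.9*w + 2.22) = -8.4582*w^5 - 30.2628*w^4 - 15.4368*w^3 + 16.3428*w^2 + 16.6194*w + 3.6186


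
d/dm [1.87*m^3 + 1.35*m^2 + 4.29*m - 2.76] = 5.61*m^2 + 2.7*m + 4.29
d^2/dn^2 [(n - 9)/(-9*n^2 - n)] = 18*(-9*n^3 + 243*n^2 + 27*n + 1)/(n^3*(729*n^3 + 243*n^2 + 27*n + 1))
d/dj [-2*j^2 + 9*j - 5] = 9 - 4*j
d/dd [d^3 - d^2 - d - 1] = 3*d^2 - 2*d - 1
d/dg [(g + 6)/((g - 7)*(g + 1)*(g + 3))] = (-2*g^3 - 15*g^2 + 36*g + 129)/(g^6 - 6*g^5 - 41*g^4 + 108*g^3 + 751*g^2 + 1050*g + 441)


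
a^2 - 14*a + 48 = (a - 8)*(a - 6)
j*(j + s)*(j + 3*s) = j^3 + 4*j^2*s + 3*j*s^2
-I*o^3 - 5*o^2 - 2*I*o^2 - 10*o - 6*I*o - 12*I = (o + 2)*(o - 6*I)*(-I*o + 1)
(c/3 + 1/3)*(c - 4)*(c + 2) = c^3/3 - c^2/3 - 10*c/3 - 8/3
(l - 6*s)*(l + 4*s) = l^2 - 2*l*s - 24*s^2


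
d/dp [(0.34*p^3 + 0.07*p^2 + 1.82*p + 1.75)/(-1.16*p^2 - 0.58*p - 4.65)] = (-0.3944*p^4 - 0.3944*p^3 - 2.6724*p^2 + 3.409*p - 7.448)/(1.3456*p^4 + 1.3456*p^3 + 11.1244*p^2 + 5.394*p + 21.6225)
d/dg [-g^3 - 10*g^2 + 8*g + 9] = -3*g^2 - 20*g + 8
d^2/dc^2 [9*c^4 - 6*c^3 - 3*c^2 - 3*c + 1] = 108*c^2 - 36*c - 6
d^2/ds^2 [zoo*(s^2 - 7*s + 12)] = zoo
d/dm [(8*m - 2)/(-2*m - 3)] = -28/(2*m + 3)^2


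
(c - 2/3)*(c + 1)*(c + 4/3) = c^3 + 5*c^2/3 - 2*c/9 - 8/9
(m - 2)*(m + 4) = m^2 + 2*m - 8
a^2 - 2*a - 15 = (a - 5)*(a + 3)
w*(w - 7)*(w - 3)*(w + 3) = w^4 - 7*w^3 - 9*w^2 + 63*w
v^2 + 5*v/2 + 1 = (v + 1/2)*(v + 2)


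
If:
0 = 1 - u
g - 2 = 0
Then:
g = 2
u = 1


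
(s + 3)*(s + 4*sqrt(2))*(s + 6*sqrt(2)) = s^3 + 3*s^2 + 10*sqrt(2)*s^2 + 30*sqrt(2)*s + 48*s + 144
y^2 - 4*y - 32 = (y - 8)*(y + 4)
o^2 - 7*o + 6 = (o - 6)*(o - 1)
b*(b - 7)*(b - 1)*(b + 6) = b^4 - 2*b^3 - 41*b^2 + 42*b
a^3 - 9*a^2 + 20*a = a*(a - 5)*(a - 4)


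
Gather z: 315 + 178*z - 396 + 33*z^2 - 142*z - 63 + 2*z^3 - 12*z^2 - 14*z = 2*z^3 + 21*z^2 + 22*z - 144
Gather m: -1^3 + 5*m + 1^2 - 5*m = 0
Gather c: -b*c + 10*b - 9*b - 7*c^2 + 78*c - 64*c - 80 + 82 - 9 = b - 7*c^2 + c*(14 - b) - 7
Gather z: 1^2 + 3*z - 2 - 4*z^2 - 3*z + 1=-4*z^2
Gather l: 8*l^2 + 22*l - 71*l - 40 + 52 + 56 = 8*l^2 - 49*l + 68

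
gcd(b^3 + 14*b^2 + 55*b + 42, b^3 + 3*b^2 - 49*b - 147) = b + 7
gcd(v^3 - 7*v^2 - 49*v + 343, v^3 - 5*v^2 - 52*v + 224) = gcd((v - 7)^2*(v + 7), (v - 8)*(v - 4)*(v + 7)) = v + 7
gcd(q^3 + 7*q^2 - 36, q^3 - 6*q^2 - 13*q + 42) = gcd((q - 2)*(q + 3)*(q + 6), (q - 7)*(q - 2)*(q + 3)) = q^2 + q - 6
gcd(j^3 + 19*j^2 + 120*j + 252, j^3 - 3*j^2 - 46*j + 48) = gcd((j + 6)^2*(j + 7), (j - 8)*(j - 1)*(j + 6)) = j + 6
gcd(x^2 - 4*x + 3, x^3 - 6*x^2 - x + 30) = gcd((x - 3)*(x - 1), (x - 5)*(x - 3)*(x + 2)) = x - 3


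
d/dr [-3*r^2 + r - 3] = 1 - 6*r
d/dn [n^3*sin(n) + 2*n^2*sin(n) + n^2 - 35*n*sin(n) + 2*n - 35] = n^3*cos(n) + 3*n^2*sin(n) + 2*n^2*cos(n) + 4*n*sin(n) - 35*n*cos(n) + 2*n - 35*sin(n) + 2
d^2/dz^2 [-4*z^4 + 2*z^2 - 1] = 4 - 48*z^2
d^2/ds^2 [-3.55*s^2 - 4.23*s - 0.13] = -7.10000000000000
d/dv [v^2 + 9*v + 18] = 2*v + 9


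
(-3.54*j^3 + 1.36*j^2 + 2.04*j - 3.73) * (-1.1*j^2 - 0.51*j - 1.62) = 3.894*j^5 + 0.3094*j^4 + 2.7972*j^3 + 0.8594*j^2 - 1.4025*j + 6.0426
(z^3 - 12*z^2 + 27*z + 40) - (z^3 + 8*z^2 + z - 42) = -20*z^2 + 26*z + 82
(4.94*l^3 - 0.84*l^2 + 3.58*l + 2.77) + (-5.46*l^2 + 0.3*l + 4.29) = 4.94*l^3 - 6.3*l^2 + 3.88*l + 7.06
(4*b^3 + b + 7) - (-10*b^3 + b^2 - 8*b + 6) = 14*b^3 - b^2 + 9*b + 1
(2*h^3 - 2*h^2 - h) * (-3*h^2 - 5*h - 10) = -6*h^5 - 4*h^4 - 7*h^3 + 25*h^2 + 10*h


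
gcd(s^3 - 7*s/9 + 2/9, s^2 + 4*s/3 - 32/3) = 1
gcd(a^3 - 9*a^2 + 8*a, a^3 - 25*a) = a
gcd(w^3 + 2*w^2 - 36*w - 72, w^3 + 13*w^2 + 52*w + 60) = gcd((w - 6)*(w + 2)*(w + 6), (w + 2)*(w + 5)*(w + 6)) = w^2 + 8*w + 12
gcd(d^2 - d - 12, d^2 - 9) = d + 3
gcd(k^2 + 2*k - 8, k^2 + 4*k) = k + 4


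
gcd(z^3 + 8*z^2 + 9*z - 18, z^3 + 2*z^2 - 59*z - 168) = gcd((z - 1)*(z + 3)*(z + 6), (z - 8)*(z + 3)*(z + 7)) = z + 3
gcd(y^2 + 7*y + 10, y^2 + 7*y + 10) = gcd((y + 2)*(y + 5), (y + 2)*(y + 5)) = y^2 + 7*y + 10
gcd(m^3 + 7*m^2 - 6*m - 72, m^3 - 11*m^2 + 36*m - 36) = m - 3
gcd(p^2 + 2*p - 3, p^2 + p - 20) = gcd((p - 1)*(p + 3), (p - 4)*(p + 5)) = 1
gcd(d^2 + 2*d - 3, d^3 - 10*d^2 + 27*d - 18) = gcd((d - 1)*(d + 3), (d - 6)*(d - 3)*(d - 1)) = d - 1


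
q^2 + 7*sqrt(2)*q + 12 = (q + sqrt(2))*(q + 6*sqrt(2))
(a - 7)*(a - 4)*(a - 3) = a^3 - 14*a^2 + 61*a - 84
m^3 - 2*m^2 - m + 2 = (m - 2)*(m - 1)*(m + 1)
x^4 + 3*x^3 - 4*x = x*(x - 1)*(x + 2)^2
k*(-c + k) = -c*k + k^2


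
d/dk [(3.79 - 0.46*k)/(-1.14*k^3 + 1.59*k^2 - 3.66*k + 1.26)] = (-1.0488*k^3 + 13.6932*k^2 - 12.0522*k + 13.2918)/(1.2996*k^6 - 3.6252*k^5 + 10.8729*k^4 - 14.5116*k^3 + 17.4024*k^2 - 9.2232*k + 1.5876)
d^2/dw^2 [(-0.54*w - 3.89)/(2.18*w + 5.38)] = (8.88178419700125e-16*w - 24.307)/(2.18*w + 5.38)^3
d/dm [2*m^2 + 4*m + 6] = 4*m + 4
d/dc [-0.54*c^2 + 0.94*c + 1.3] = 0.94 - 1.08*c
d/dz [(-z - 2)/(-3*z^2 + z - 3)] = (3*z^2 - z - (z + 2)*(6*z - 1) + 3)/(3*z^2 - z + 3)^2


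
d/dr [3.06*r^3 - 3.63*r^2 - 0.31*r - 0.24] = 9.18*r^2 - 7.26*r - 0.31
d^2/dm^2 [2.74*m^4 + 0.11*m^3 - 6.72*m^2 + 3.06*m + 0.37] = 32.88*m^2 + 0.66*m - 13.44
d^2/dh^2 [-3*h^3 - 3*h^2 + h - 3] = -18*h - 6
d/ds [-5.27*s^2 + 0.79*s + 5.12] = 0.79 - 10.54*s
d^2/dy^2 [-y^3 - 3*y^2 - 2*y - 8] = -6*y - 6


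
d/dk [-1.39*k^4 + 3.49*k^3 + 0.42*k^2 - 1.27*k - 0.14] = -5.56*k^3 + 10.47*k^2 + 0.84*k - 1.27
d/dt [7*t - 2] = 7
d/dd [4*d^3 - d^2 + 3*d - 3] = 12*d^2 - 2*d + 3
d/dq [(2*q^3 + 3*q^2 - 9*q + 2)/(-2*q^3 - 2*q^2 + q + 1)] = (2*q^4 - 32*q^3 + 3*q^2 + 14*q - 11)/(4*q^6 + 8*q^5 - 8*q^3 - 3*q^2 + 2*q + 1)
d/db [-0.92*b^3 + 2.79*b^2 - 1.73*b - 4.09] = -2.76*b^2 + 5.58*b - 1.73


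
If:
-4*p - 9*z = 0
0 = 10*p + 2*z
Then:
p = 0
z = 0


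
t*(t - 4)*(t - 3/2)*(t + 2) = t^4 - 7*t^3/2 - 5*t^2 + 12*t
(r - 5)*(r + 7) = r^2 + 2*r - 35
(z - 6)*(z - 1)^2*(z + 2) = z^4 - 6*z^3 - 3*z^2 + 20*z - 12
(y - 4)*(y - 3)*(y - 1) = y^3 - 8*y^2 + 19*y - 12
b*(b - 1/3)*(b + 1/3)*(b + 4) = b^4 + 4*b^3 - b^2/9 - 4*b/9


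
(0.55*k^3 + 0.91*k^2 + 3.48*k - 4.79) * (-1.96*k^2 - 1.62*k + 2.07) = -1.078*k^5 - 2.6746*k^4 - 7.1565*k^3 + 5.6345*k^2 + 14.9634*k - 9.9153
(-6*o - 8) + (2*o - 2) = -4*o - 10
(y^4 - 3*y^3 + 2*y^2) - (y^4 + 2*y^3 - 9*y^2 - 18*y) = -5*y^3 + 11*y^2 + 18*y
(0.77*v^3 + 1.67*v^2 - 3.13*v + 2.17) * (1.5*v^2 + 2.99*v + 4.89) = 1.155*v^5 + 4.8073*v^4 + 4.0636*v^3 + 2.0626*v^2 - 8.8174*v + 10.6113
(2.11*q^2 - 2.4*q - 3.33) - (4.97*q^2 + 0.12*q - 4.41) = -2.86*q^2 - 2.52*q + 1.08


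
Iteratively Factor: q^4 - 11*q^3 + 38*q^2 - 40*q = (q - 4)*(q^3 - 7*q^2 + 10*q) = (q - 5)*(q - 4)*(q^2 - 2*q) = q*(q - 5)*(q - 4)*(q - 2)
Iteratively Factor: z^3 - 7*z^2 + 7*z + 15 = (z + 1)*(z^2 - 8*z + 15) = (z - 3)*(z + 1)*(z - 5)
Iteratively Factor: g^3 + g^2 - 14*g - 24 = (g - 4)*(g^2 + 5*g + 6) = (g - 4)*(g + 3)*(g + 2)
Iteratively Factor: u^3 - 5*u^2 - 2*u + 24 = (u - 3)*(u^2 - 2*u - 8) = (u - 4)*(u - 3)*(u + 2)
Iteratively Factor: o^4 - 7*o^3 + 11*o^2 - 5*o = (o - 1)*(o^3 - 6*o^2 + 5*o) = (o - 1)^2*(o^2 - 5*o) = (o - 5)*(o - 1)^2*(o)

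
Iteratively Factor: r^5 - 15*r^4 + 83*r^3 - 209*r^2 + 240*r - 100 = (r - 2)*(r^4 - 13*r^3 + 57*r^2 - 95*r + 50) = (r - 5)*(r - 2)*(r^3 - 8*r^2 + 17*r - 10) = (r - 5)^2*(r - 2)*(r^2 - 3*r + 2) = (r - 5)^2*(r - 2)^2*(r - 1)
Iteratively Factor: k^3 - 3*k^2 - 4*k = (k - 4)*(k^2 + k) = (k - 4)*(k + 1)*(k)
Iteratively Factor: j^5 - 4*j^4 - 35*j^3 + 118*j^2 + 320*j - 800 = (j - 5)*(j^4 + j^3 - 30*j^2 - 32*j + 160) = (j - 5)*(j + 4)*(j^3 - 3*j^2 - 18*j + 40) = (j - 5)*(j - 2)*(j + 4)*(j^2 - j - 20) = (j - 5)^2*(j - 2)*(j + 4)*(j + 4)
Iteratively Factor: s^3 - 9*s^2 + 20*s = (s)*(s^2 - 9*s + 20) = s*(s - 4)*(s - 5)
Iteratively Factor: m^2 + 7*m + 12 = (m + 4)*(m + 3)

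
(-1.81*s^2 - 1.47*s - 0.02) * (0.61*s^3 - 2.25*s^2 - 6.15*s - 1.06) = -1.1041*s^5 + 3.1758*s^4 + 14.4268*s^3 + 11.0041*s^2 + 1.6812*s + 0.0212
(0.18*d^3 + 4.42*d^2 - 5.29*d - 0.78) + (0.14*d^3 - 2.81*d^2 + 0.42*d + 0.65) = 0.32*d^3 + 1.61*d^2 - 4.87*d - 0.13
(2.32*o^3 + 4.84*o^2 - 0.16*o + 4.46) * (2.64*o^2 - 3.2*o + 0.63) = 6.1248*o^5 + 5.3536*o^4 - 14.4488*o^3 + 15.3356*o^2 - 14.3728*o + 2.8098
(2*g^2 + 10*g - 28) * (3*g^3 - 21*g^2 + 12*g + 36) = 6*g^5 - 12*g^4 - 270*g^3 + 780*g^2 + 24*g - 1008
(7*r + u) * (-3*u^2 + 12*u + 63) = -21*r*u^2 + 84*r*u + 441*r - 3*u^3 + 12*u^2 + 63*u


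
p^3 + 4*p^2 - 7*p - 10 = (p - 2)*(p + 1)*(p + 5)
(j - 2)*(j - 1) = j^2 - 3*j + 2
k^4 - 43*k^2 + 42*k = k*(k - 6)*(k - 1)*(k + 7)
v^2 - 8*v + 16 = (v - 4)^2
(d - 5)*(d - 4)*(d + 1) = d^3 - 8*d^2 + 11*d + 20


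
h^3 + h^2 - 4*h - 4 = (h - 2)*(h + 1)*(h + 2)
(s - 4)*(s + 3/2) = s^2 - 5*s/2 - 6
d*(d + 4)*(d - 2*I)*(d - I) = d^4 + 4*d^3 - 3*I*d^3 - 2*d^2 - 12*I*d^2 - 8*d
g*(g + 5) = g^2 + 5*g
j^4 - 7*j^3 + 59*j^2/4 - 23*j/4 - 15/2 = (j - 3)*(j - 5/2)*(j - 2)*(j + 1/2)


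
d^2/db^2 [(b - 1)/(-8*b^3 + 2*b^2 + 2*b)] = (b*(-4*b^2 + b + 1)*(12*b^2 - 2*b + (b - 1)*(12*b - 1) - 1) + (b - 1)*(-12*b^2 + 2*b + 1)^2)/(b^3*(-4*b^2 + b + 1)^3)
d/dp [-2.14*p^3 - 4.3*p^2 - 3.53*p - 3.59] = -6.42*p^2 - 8.6*p - 3.53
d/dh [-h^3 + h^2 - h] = -3*h^2 + 2*h - 1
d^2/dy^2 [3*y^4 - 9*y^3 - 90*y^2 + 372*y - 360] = 36*y^2 - 54*y - 180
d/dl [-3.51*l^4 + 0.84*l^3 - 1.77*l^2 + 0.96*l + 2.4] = -14.04*l^3 + 2.52*l^2 - 3.54*l + 0.96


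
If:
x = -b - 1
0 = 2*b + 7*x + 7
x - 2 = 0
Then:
No Solution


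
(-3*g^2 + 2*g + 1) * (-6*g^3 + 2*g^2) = 18*g^5 - 18*g^4 - 2*g^3 + 2*g^2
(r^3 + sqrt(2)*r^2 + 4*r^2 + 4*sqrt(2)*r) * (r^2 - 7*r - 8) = r^5 - 3*r^4 + sqrt(2)*r^4 - 36*r^3 - 3*sqrt(2)*r^3 - 36*sqrt(2)*r^2 - 32*r^2 - 32*sqrt(2)*r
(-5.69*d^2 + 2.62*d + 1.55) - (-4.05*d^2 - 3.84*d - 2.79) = -1.64*d^2 + 6.46*d + 4.34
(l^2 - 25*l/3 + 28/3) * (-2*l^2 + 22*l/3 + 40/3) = -2*l^4 + 24*l^3 - 598*l^2/9 - 128*l/3 + 1120/9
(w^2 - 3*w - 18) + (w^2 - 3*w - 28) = 2*w^2 - 6*w - 46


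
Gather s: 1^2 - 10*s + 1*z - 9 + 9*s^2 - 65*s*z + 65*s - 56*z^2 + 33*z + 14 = 9*s^2 + s*(55 - 65*z) - 56*z^2 + 34*z + 6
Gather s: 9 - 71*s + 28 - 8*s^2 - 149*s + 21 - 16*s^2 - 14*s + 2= -24*s^2 - 234*s + 60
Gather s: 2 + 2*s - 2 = 2*s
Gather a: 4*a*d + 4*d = 4*a*d + 4*d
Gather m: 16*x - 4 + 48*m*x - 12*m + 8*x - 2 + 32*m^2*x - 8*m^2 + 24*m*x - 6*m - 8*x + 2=m^2*(32*x - 8) + m*(72*x - 18) + 16*x - 4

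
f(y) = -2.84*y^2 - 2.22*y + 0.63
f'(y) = -5.68*y - 2.22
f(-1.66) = -3.51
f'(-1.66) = 7.21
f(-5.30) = -67.38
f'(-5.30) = 27.88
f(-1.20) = -0.80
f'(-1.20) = 4.60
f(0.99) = -4.35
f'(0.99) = -7.84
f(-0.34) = 1.06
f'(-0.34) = -0.29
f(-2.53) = -11.93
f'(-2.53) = 12.15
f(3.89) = -50.98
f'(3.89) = -24.32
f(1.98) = -14.90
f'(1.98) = -13.47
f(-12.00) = -381.69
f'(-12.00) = 65.94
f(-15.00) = -605.07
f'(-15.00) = 82.98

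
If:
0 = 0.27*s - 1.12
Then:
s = 4.15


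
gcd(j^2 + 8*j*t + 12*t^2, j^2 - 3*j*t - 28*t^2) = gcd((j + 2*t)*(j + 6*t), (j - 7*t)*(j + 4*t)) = 1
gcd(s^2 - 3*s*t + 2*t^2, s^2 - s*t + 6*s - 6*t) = s - t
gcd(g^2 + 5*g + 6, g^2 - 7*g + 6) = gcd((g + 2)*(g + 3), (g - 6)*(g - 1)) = 1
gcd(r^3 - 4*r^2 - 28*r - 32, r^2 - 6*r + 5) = 1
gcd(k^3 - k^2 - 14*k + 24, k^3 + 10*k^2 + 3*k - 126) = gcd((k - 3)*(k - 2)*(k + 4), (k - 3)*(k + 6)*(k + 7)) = k - 3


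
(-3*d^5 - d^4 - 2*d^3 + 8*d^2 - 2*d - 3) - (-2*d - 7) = -3*d^5 - d^4 - 2*d^3 + 8*d^2 + 4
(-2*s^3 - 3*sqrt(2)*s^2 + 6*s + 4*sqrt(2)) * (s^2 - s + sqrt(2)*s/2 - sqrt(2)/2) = -2*s^5 - 4*sqrt(2)*s^4 + 2*s^4 + 3*s^3 + 4*sqrt(2)*s^3 - 3*s^2 + 7*sqrt(2)*s^2 - 7*sqrt(2)*s + 4*s - 4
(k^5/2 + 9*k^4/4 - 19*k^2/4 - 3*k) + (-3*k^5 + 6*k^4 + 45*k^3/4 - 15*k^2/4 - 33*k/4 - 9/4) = -5*k^5/2 + 33*k^4/4 + 45*k^3/4 - 17*k^2/2 - 45*k/4 - 9/4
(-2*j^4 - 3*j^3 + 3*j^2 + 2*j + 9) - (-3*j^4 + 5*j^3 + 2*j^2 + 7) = j^4 - 8*j^3 + j^2 + 2*j + 2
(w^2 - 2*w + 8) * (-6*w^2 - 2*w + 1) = -6*w^4 + 10*w^3 - 43*w^2 - 18*w + 8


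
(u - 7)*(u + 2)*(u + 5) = u^3 - 39*u - 70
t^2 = t^2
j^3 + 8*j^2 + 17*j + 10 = (j + 1)*(j + 2)*(j + 5)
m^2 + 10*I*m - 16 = (m + 2*I)*(m + 8*I)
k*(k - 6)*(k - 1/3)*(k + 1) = k^4 - 16*k^3/3 - 13*k^2/3 + 2*k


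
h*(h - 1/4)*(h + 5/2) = h^3 + 9*h^2/4 - 5*h/8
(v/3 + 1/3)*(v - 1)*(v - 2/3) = v^3/3 - 2*v^2/9 - v/3 + 2/9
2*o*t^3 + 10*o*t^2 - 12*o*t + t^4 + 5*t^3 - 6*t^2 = t*(2*o + t)*(t - 1)*(t + 6)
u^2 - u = u*(u - 1)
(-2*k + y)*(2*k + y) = -4*k^2 + y^2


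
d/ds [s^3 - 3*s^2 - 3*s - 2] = 3*s^2 - 6*s - 3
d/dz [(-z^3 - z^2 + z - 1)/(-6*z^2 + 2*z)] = (3*z^4/2 - z^3 + z^2 - 3*z + 1/2)/(z^2*(9*z^2 - 6*z + 1))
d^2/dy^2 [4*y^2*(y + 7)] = 24*y + 56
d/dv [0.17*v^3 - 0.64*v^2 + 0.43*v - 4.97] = 0.51*v^2 - 1.28*v + 0.43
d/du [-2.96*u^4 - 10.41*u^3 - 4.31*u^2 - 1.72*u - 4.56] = -11.84*u^3 - 31.23*u^2 - 8.62*u - 1.72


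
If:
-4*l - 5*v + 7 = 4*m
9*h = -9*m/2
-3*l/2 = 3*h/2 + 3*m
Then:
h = 7/4 - 5*v/4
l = 21/4 - 15*v/4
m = 5*v/2 - 7/2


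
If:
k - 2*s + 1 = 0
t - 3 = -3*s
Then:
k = 1 - 2*t/3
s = 1 - t/3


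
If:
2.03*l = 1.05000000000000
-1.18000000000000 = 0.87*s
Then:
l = 0.52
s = -1.36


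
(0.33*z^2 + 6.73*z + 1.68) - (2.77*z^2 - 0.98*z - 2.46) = -2.44*z^2 + 7.71*z + 4.14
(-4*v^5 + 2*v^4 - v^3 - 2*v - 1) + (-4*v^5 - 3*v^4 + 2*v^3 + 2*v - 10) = -8*v^5 - v^4 + v^3 - 11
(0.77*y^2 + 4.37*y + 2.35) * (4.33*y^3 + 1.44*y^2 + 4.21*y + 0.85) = 3.3341*y^5 + 20.0309*y^4 + 19.71*y^3 + 22.4362*y^2 + 13.608*y + 1.9975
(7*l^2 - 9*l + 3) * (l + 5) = 7*l^3 + 26*l^2 - 42*l + 15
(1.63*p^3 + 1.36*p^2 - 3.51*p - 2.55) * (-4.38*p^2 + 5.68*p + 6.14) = -7.1394*p^5 + 3.3016*p^4 + 33.1068*p^3 - 0.417399999999999*p^2 - 36.0354*p - 15.657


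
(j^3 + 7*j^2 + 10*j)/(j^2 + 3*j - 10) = j*(j + 2)/(j - 2)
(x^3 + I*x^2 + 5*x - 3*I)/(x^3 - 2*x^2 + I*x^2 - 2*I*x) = (x^3 + I*x^2 + 5*x - 3*I)/(x*(x^2 + x*(-2 + I) - 2*I))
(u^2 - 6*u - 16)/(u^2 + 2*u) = (u - 8)/u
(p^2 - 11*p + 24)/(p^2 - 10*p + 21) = (p - 8)/(p - 7)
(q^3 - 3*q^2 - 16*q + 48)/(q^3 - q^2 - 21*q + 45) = (q^2 - 16)/(q^2 + 2*q - 15)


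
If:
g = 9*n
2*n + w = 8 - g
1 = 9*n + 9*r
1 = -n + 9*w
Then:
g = 639/100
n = 71/100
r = -539/900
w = 19/100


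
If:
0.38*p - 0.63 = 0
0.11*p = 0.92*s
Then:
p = 1.66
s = 0.20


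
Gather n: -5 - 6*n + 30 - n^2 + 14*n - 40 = -n^2 + 8*n - 15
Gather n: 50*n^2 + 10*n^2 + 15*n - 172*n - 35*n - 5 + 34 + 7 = 60*n^2 - 192*n + 36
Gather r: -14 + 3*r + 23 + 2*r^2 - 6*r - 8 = 2*r^2 - 3*r + 1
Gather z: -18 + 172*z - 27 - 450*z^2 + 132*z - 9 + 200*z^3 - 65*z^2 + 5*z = 200*z^3 - 515*z^2 + 309*z - 54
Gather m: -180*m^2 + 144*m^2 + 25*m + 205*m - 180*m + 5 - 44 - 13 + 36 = -36*m^2 + 50*m - 16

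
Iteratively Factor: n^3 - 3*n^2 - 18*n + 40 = (n + 4)*(n^2 - 7*n + 10) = (n - 2)*(n + 4)*(n - 5)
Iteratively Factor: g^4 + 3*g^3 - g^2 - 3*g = (g)*(g^3 + 3*g^2 - g - 3) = g*(g + 1)*(g^2 + 2*g - 3) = g*(g + 1)*(g + 3)*(g - 1)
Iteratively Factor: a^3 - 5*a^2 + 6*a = (a - 2)*(a^2 - 3*a) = a*(a - 2)*(a - 3)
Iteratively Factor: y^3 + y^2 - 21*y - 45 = (y + 3)*(y^2 - 2*y - 15) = (y - 5)*(y + 3)*(y + 3)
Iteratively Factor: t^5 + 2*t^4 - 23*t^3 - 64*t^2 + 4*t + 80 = (t - 1)*(t^4 + 3*t^3 - 20*t^2 - 84*t - 80) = (t - 1)*(t + 4)*(t^3 - t^2 - 16*t - 20) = (t - 5)*(t - 1)*(t + 4)*(t^2 + 4*t + 4) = (t - 5)*(t - 1)*(t + 2)*(t + 4)*(t + 2)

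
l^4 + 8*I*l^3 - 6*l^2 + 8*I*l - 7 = (l - I)*(l + I)^2*(l + 7*I)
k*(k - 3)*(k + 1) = k^3 - 2*k^2 - 3*k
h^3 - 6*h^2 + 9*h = h*(h - 3)^2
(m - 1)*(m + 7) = m^2 + 6*m - 7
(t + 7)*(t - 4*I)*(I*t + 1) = I*t^3 + 5*t^2 + 7*I*t^2 + 35*t - 4*I*t - 28*I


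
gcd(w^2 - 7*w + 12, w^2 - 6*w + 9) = w - 3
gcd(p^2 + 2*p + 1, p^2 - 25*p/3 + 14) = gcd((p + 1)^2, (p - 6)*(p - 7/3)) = 1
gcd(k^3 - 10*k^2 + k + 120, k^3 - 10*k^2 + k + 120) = k^3 - 10*k^2 + k + 120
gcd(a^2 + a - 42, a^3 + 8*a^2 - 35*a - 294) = a^2 + a - 42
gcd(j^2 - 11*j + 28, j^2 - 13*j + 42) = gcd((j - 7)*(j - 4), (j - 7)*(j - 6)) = j - 7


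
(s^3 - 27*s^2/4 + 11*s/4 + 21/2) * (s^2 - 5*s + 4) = s^5 - 47*s^4/4 + 81*s^3/2 - 121*s^2/4 - 83*s/2 + 42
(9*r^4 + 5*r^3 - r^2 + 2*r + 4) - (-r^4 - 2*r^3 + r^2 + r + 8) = 10*r^4 + 7*r^3 - 2*r^2 + r - 4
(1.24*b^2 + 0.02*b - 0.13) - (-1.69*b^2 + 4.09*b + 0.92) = 2.93*b^2 - 4.07*b - 1.05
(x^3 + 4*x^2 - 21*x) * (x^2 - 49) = x^5 + 4*x^4 - 70*x^3 - 196*x^2 + 1029*x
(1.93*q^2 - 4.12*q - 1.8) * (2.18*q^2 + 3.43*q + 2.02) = 4.2074*q^4 - 2.3617*q^3 - 14.157*q^2 - 14.4964*q - 3.636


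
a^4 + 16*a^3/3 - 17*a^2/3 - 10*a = a*(a - 5/3)*(a + 1)*(a + 6)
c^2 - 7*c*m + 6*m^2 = (c - 6*m)*(c - m)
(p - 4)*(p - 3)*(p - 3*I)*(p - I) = p^4 - 7*p^3 - 4*I*p^3 + 9*p^2 + 28*I*p^2 + 21*p - 48*I*p - 36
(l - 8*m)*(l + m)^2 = l^3 - 6*l^2*m - 15*l*m^2 - 8*m^3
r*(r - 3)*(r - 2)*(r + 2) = r^4 - 3*r^3 - 4*r^2 + 12*r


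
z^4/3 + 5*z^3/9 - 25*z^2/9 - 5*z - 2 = (z/3 + 1)*(z - 3)*(z + 2/3)*(z + 1)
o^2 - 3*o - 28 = (o - 7)*(o + 4)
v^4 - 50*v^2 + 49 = (v - 7)*(v - 1)*(v + 1)*(v + 7)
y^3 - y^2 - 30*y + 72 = (y - 4)*(y - 3)*(y + 6)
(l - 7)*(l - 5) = l^2 - 12*l + 35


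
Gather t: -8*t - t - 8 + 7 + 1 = -9*t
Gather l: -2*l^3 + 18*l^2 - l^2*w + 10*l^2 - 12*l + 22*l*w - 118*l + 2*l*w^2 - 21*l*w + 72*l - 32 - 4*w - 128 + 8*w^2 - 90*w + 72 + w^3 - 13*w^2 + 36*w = -2*l^3 + l^2*(28 - w) + l*(2*w^2 + w - 58) + w^3 - 5*w^2 - 58*w - 88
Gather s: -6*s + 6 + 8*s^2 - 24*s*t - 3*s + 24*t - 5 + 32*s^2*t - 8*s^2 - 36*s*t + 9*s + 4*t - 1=32*s^2*t - 60*s*t + 28*t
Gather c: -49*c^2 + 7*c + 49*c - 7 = -49*c^2 + 56*c - 7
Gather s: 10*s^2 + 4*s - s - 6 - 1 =10*s^2 + 3*s - 7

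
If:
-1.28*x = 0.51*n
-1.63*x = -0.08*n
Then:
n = 0.00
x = 0.00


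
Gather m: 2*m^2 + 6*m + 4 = 2*m^2 + 6*m + 4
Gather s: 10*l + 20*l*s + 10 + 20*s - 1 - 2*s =10*l + s*(20*l + 18) + 9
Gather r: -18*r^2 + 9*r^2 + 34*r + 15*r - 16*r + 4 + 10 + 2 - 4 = -9*r^2 + 33*r + 12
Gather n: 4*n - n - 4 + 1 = 3*n - 3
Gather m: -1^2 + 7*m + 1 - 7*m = 0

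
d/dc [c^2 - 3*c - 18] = 2*c - 3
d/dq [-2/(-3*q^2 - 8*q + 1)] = 4*(-3*q - 4)/(3*q^2 + 8*q - 1)^2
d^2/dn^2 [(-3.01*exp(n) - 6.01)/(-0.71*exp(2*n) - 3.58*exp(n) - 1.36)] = (1.517341*exp(4*n) + 4.46774600000001*exp(3*n) + 28.389918*exp(2*n) + 39.158452*exp(n) - 23.694192)*exp(n)/(0.357911*exp(6*n) + 5.414034*exp(5*n) + 29.35566*exp(4*n) + 66.6238*exp(3*n) + 56.23056*exp(2*n) + 19.864704*exp(n) + 2.515456)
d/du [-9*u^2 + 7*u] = 7 - 18*u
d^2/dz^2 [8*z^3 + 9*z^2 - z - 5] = 48*z + 18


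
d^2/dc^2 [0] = 0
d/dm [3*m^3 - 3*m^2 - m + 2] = 9*m^2 - 6*m - 1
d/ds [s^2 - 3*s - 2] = 2*s - 3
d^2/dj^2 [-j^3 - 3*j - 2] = -6*j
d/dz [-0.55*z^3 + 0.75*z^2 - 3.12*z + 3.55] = -1.65*z^2 + 1.5*z - 3.12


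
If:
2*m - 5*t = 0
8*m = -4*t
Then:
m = 0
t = 0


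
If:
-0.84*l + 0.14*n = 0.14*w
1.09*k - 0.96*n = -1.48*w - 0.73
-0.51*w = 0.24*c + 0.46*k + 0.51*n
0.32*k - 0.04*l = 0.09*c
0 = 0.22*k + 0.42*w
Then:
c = -1.15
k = -0.31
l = 0.08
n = 0.66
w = 0.16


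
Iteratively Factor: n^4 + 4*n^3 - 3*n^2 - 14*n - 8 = (n - 2)*(n^3 + 6*n^2 + 9*n + 4) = (n - 2)*(n + 1)*(n^2 + 5*n + 4) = (n - 2)*(n + 1)*(n + 4)*(n + 1)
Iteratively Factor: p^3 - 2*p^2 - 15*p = (p + 3)*(p^2 - 5*p) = p*(p + 3)*(p - 5)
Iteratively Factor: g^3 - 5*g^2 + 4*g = (g - 1)*(g^2 - 4*g) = (g - 4)*(g - 1)*(g)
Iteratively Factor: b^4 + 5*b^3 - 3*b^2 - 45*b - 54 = (b + 2)*(b^3 + 3*b^2 - 9*b - 27) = (b + 2)*(b + 3)*(b^2 - 9) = (b + 2)*(b + 3)^2*(b - 3)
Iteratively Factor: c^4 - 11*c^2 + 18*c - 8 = (c - 1)*(c^3 + c^2 - 10*c + 8) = (c - 1)*(c + 4)*(c^2 - 3*c + 2) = (c - 1)^2*(c + 4)*(c - 2)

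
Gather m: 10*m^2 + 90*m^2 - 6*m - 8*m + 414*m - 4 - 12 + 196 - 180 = 100*m^2 + 400*m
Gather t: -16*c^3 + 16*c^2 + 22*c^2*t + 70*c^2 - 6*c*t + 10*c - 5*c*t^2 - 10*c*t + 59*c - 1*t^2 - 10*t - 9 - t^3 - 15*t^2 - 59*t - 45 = -16*c^3 + 86*c^2 + 69*c - t^3 + t^2*(-5*c - 16) + t*(22*c^2 - 16*c - 69) - 54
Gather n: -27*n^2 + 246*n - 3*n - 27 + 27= -27*n^2 + 243*n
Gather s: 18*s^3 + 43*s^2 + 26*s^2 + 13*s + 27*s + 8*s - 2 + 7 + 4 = 18*s^3 + 69*s^2 + 48*s + 9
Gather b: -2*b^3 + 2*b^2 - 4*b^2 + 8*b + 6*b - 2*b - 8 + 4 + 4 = -2*b^3 - 2*b^2 + 12*b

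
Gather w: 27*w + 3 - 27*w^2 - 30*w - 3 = -27*w^2 - 3*w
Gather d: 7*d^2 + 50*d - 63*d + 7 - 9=7*d^2 - 13*d - 2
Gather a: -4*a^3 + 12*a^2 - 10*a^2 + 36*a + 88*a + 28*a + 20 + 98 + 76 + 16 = -4*a^3 + 2*a^2 + 152*a + 210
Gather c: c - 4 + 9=c + 5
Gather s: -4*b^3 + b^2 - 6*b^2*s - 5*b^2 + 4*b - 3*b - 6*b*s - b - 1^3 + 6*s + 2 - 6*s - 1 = -4*b^3 - 4*b^2 + s*(-6*b^2 - 6*b)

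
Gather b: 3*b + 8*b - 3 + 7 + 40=11*b + 44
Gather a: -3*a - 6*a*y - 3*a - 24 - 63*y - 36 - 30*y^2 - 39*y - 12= a*(-6*y - 6) - 30*y^2 - 102*y - 72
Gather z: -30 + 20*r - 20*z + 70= 20*r - 20*z + 40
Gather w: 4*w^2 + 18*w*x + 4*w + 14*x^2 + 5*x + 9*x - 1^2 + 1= 4*w^2 + w*(18*x + 4) + 14*x^2 + 14*x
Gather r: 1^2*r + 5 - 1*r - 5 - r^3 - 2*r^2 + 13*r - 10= -r^3 - 2*r^2 + 13*r - 10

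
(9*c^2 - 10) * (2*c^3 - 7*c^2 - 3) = 18*c^5 - 63*c^4 - 20*c^3 + 43*c^2 + 30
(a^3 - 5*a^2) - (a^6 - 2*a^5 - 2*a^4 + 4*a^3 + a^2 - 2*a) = -a^6 + 2*a^5 + 2*a^4 - 3*a^3 - 6*a^2 + 2*a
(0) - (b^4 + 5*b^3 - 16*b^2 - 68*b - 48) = -b^4 - 5*b^3 + 16*b^2 + 68*b + 48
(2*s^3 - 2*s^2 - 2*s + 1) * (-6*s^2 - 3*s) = -12*s^5 + 6*s^4 + 18*s^3 - 3*s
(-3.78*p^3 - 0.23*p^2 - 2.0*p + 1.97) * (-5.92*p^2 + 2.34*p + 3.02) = 22.3776*p^5 - 7.4836*p^4 - 0.113799999999999*p^3 - 17.037*p^2 - 1.4302*p + 5.9494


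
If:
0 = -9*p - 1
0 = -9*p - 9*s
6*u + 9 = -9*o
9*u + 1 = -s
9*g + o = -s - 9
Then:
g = -1991/2187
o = -223/243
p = -1/9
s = 1/9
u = -10/81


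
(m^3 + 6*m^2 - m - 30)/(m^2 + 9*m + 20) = (m^2 + m - 6)/(m + 4)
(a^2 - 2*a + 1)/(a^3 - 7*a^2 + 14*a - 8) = (a - 1)/(a^2 - 6*a + 8)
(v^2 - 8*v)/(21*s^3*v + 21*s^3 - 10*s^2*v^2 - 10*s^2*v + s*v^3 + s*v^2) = v*(v - 8)/(s*(21*s^2*v + 21*s^2 - 10*s*v^2 - 10*s*v + v^3 + v^2))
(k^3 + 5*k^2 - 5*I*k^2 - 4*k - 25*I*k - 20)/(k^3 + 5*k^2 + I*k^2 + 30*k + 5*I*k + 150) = (k^2 - 5*I*k - 4)/(k^2 + I*k + 30)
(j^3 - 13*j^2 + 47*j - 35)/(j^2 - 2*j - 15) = (j^2 - 8*j + 7)/(j + 3)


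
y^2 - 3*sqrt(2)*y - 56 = (y - 7*sqrt(2))*(y + 4*sqrt(2))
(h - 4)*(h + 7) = h^2 + 3*h - 28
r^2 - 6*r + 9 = (r - 3)^2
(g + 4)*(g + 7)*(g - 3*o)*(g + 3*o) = g^4 + 11*g^3 - 9*g^2*o^2 + 28*g^2 - 99*g*o^2 - 252*o^2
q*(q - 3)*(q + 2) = q^3 - q^2 - 6*q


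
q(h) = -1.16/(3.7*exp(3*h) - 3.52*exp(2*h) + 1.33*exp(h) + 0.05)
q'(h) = -1.16*(-11.1*exp(3*h) + 7.04*exp(2*h) - 1.33*exp(h))/(3.7*exp(3*h) - 3.52*exp(2*h) + 1.33*exp(h) + 0.05)^2 = (12.876*exp(2*h) - 8.1664*exp(h) + 1.5428)*exp(h)/(3.7*exp(3*h) - 3.52*exp(2*h) + 1.33*exp(h) + 0.05)^2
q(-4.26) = -17.04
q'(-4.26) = 4.36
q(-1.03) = -4.74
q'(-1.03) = 1.60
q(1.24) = -0.01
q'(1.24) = 0.03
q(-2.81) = -9.82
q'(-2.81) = 4.74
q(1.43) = -0.01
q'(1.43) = 0.02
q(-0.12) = -1.11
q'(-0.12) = 3.62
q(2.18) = -0.00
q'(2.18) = 0.00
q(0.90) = -0.03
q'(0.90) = 0.11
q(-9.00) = -23.12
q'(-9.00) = 0.08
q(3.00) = 0.00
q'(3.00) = 0.00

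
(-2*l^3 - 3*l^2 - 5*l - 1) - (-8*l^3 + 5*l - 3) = 6*l^3 - 3*l^2 - 10*l + 2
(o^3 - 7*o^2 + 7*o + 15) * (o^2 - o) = o^5 - 8*o^4 + 14*o^3 + 8*o^2 - 15*o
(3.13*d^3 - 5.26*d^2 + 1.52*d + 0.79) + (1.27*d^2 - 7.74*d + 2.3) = 3.13*d^3 - 3.99*d^2 - 6.22*d + 3.09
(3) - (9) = -6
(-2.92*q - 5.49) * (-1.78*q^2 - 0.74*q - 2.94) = 5.1976*q^3 + 11.933*q^2 + 12.6474*q + 16.1406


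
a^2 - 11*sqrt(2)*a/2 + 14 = (a - 7*sqrt(2)/2)*(a - 2*sqrt(2))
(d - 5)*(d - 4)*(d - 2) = d^3 - 11*d^2 + 38*d - 40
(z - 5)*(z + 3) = z^2 - 2*z - 15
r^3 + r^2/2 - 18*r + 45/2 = (r - 3)*(r - 3/2)*(r + 5)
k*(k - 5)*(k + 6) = k^3 + k^2 - 30*k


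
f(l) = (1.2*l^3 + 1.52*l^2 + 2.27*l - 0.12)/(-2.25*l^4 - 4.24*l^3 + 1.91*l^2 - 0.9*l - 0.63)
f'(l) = (3.6*l^2 + 3.04*l + 2.27)/(-2.25*l^4 - 4.24*l^3 + 1.91*l^2 - 0.9*l - 0.63) + (1.2*l^3 + 1.52*l^2 + 2.27*l - 0.12)*(9.0*l^3 + 12.72*l^2 - 3.82*l + 0.9)/(-2.25*l^4 - 4.24*l^3 + 1.91*l^2 - 0.9*l - 0.63)^2 = (2.7*l^6 + 6.84*l^5 + 24.0593*l^4 + 16.0096*l^3 - 9.4981*l^2 - 1.4568*l - 1.5381)/(5.0625*l^8 + 19.08*l^7 + 9.3826*l^6 - 12.1468*l^5 + 14.1151*l^4 + 1.9044*l^3 - 1.5966*l^2 + 1.134*l + 0.3969)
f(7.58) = -0.07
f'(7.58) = 0.01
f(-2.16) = -2.52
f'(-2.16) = 17.21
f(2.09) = -0.29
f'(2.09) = 0.18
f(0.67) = -1.16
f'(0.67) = 0.92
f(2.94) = -0.19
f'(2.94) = 0.08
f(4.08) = -0.13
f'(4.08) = 0.04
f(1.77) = -0.37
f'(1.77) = 0.28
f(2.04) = -0.30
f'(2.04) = 0.20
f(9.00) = -0.06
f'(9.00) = 0.01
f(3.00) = -0.19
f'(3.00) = 0.07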